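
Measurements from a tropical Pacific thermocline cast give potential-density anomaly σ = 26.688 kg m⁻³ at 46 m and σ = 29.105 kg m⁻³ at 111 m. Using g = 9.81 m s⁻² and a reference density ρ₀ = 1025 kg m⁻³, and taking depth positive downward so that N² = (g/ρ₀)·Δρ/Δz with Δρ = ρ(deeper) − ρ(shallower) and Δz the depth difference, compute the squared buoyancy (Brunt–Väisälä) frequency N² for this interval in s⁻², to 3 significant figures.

3.56 × 10⁻⁴ s⁻²

Δρ = 1029.105 − 1026.688 = 2.417 kg m⁻³ over Δz = 111 − 46 = 65 m.
N² = (9.81/1025) × (2.417/65) = 3.5588 × 10⁻⁴ s⁻² ≈ 3.56 × 10⁻⁴ s⁻².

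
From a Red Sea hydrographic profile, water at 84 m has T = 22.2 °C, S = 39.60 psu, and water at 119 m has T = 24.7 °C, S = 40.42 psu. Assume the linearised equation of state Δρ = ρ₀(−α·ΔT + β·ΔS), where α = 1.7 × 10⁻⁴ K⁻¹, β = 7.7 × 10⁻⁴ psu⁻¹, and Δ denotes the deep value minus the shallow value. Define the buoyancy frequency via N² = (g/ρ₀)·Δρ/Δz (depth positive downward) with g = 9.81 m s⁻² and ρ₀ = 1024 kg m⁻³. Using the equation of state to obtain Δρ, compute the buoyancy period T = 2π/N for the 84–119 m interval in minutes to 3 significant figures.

ΔT = +2.5 K, ΔS = +0.82 psu (deep − shallow).
Δρ/ρ₀ = −αΔT + βΔS = -4.25 × 10⁻⁴ + 6.314 × 10⁻⁴ = 2.064 × 10⁻⁴, so Δρ ≈ 0.2114 kg m⁻³.
N² = (g/ρ₀)·Δρ/Δz = g·(Δρ/ρ₀)/Δz = 9.81 × 2.064 × 10⁻⁴ / 35 = 5.7851 × 10⁻⁵ s⁻².
N = √(5.7851 × 10⁻⁵) = 7.6060 × 10⁻³ rad s⁻¹ → T = 2π/N = 826.08 s = 13.768 min ≈ 13.8 min.

13.8 min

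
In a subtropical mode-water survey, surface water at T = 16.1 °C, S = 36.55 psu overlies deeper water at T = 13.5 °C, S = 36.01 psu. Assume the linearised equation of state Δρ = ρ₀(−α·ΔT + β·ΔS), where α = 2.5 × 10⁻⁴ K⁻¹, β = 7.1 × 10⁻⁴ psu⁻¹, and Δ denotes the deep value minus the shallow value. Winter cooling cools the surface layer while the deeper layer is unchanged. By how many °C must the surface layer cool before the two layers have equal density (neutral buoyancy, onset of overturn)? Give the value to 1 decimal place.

1.1 °C

Neutral buoyancy requires Δρ = 0, i.e. −α(T_deep − T_surf′) + β(S_deep − S_surf) = 0.
T_surf′ = T_deep − (β/α)·ΔS = 13.5 − (7.1 × 10⁻⁴/2.5 × 10⁻⁴)·(-0.54) = 15.034 °C.
Cooling required: 16.1 − (15.034) = 1.066 °C.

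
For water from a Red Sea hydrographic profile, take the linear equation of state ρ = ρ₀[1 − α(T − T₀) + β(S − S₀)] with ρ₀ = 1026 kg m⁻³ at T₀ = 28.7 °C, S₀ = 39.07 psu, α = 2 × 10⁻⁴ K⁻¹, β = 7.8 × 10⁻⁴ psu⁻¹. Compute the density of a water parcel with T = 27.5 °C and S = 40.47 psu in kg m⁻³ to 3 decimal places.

1027.367 kg m⁻³

T − T₀ = -1.2 K, S − S₀ = +1.40 psu.
Bracket = 1 − α·(-1.2) + β·(+1.40) = 1 + (1.332 × 10⁻³) = 1.0013320.
ρ = 1026 × 1.0013320 = 1027.367 kg m⁻³.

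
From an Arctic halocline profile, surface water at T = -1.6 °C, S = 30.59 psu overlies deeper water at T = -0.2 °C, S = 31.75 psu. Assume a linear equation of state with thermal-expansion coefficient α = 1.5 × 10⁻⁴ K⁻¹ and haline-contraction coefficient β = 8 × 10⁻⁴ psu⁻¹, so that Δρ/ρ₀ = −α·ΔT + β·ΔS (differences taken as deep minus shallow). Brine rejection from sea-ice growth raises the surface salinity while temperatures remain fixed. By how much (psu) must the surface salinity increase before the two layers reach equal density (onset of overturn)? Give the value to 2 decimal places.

0.90 psu

Neutral buoyancy requires −α(T_deep − T_surf) + β(S_deep − S_surf′) = 0.
S_surf′ = S_deep − (α/β)·ΔT = 31.75 − (1.5 × 10⁻⁴/8 × 10⁻⁴)·(+1.4) = 31.4875 psu.
Increase required: 31.4875 − 30.59 = 0.8975 psu.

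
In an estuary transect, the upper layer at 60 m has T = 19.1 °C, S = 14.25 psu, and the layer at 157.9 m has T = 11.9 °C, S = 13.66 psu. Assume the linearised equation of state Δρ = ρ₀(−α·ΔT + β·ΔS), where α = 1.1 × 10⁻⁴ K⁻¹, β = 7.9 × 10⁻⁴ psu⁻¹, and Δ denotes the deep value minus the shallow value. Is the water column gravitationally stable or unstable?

ΔT = 11.9 − 19.1 = -7.2 K and ΔS = 13.66 − 14.25 = -0.59 psu (deep − shallow).
−αΔT = 7.92 × 10⁻⁴; βΔS = -4.661 × 10⁻⁴; sum Δρ/ρ₀ = 3.259 × 10⁻⁴.
Δρ/ρ₀ > 0, so Δρ > 0: deeper water is denser → statically stable.

stable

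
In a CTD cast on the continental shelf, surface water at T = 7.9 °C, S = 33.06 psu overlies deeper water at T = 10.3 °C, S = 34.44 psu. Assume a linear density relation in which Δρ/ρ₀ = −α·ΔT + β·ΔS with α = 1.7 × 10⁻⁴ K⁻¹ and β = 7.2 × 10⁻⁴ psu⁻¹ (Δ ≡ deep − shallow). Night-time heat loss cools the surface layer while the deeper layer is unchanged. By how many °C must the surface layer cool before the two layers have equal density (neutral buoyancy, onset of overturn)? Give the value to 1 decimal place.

Neutral buoyancy requires Δρ = 0, i.e. −α(T_deep − T_surf′) + β(S_deep − S_surf) = 0.
T_surf′ = T_deep − (β/α)·ΔS = 10.3 − (7.2 × 10⁻⁴/1.7 × 10⁻⁴)·(+1.38) = 4.455 °C.
Cooling required: 7.9 − (4.455) = 3.445 °C.

3.4 °C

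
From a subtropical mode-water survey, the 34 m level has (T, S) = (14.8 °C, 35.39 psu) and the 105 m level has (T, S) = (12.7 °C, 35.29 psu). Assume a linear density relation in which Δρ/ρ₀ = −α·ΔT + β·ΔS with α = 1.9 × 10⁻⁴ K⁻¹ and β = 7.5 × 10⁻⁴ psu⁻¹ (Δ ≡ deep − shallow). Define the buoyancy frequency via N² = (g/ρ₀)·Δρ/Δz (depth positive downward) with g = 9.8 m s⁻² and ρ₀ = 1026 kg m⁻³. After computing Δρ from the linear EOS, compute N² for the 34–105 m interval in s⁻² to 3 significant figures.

ΔT = -2.1 K, ΔS = -0.10 psu (deep − shallow).
Δρ/ρ₀ = −αΔT + βΔS = 3.99 × 10⁻⁴ − 7.50 × 10⁻⁵ = 3.24 × 10⁻⁴, so Δρ ≈ 0.3324 kg m⁻³.
N² = (g/ρ₀)·Δρ/Δz = g·(Δρ/ρ₀)/Δz = 9.8 × 3.24 × 10⁻⁴ / 71 = 4.4721 × 10⁻⁵ s⁻² ≈ 4.47 × 10⁻⁵ s⁻².

4.47 × 10⁻⁵ s⁻²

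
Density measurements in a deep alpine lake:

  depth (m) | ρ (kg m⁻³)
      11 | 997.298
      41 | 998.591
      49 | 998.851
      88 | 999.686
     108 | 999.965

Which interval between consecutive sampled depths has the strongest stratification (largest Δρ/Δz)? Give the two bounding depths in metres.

Compute the density gradient over each adjacent pair:
  11–41 m: Δρ/Δz = 1.293/30 = 0.043 kg m⁻⁴
  41–49 m: Δρ/Δz = 0.260/8 = 0.033 kg m⁻⁴
  49–88 m: Δρ/Δz = 0.835/39 = 0.021 kg m⁻⁴
  88–108 m: Δρ/Δz = 0.279/20 = 0.014 kg m⁻⁴
The largest gradient is in the 11–41 m interval — the pycnocline.

11–41 m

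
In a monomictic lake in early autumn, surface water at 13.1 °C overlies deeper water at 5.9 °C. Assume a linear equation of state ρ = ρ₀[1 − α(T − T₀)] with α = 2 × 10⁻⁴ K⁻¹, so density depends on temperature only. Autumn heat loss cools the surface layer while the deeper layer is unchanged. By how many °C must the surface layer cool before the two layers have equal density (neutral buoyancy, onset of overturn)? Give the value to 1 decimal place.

With temperature the only control, equal density requires T_surf′ = T_deep.
T_surf′ = 5.9 °C.
Cooling required: 13.1 − 5.9 = 7.2 °C.

7.2 °C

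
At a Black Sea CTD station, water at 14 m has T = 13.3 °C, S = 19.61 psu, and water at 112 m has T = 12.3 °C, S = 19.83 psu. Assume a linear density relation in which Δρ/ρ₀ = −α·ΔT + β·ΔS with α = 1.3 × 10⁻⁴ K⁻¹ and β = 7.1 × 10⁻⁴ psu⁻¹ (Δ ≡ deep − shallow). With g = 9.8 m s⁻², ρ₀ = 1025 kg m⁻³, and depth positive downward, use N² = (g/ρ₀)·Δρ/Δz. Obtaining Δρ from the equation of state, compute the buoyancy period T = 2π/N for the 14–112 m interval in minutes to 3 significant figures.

ΔT = -1.0 K, ΔS = +0.22 psu (deep − shallow).
Δρ/ρ₀ = −αΔT + βΔS = 1.30 × 10⁻⁴ + 1.562 × 10⁻⁴ = 2.862 × 10⁻⁴, so Δρ ≈ 0.2934 kg m⁻³.
N² = (g/ρ₀)·Δρ/Δz = g·(Δρ/ρ₀)/Δz = 9.8 × 2.862 × 10⁻⁴ / 98 = 2.8620 × 10⁻⁵ s⁻².
N = √(2.8620 × 10⁻⁵) = 5.3498 × 10⁻³ rad s⁻¹ → T = 2π/N = 1.1745 × 10³ s = 19.575 min ≈ 19.6 min.

19.6 min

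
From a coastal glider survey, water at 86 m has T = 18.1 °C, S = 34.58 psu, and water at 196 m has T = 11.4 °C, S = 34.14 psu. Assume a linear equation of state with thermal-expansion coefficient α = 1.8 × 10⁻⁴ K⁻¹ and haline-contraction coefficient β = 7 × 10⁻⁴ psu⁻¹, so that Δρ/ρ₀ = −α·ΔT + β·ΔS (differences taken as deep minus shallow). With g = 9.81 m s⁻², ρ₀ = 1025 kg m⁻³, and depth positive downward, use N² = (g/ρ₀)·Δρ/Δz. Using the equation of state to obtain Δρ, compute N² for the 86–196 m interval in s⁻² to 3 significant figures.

ΔT = -6.7 K, ΔS = -0.44 psu (deep − shallow).
Δρ/ρ₀ = −αΔT + βΔS = 1.206 × 10⁻³ − 3.08 × 10⁻⁴ = 8.98 × 10⁻⁴, so Δρ ≈ 0.9204 kg m⁻³.
N² = (g/ρ₀)·Δρ/Δz = g·(Δρ/ρ₀)/Δz = 9.81 × 8.98 × 10⁻⁴ / 110 = 8.0085 × 10⁻⁵ s⁻² ≈ 8.01 × 10⁻⁵ s⁻².

8.01 × 10⁻⁵ s⁻²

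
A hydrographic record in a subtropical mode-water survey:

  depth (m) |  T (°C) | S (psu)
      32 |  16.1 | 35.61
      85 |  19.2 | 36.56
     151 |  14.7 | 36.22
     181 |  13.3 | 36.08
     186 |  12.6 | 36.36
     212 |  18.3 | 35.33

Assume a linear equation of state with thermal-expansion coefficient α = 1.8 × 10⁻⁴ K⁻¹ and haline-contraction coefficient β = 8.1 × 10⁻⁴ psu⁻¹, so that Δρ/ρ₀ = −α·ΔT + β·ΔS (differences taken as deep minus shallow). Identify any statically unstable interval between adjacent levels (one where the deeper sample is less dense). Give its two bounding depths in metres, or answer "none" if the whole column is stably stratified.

Evaluate Δρ/ρ₀ = −αΔT + βΔS across each adjacent pair:
  32–85 m: −αΔT+βΔS = −(1.8 × 10⁻⁴)(+3.1)+(8.1 × 10⁻⁴)(+0.95) = 2.1 × 10⁻⁴ → stable
  85–151 m: −αΔT+βΔS = −(1.8 × 10⁻⁴)(-4.5)+(8.1 × 10⁻⁴)(-0.34) = 5.3 × 10⁻⁴ → stable
  151–181 m: −αΔT+βΔS = −(1.8 × 10⁻⁴)(-1.4)+(8.1 × 10⁻⁴)(-0.14) = 1.4 × 10⁻⁴ → stable
  181–186 m: −αΔT+βΔS = −(1.8 × 10⁻⁴)(-0.7)+(8.1 × 10⁻⁴)(+0.28) = 3.5 × 10⁻⁴ → stable
  186–212 m: −αΔT+βΔS = −(1.8 × 10⁻⁴)(+5.7)+(8.1 × 10⁻⁴)(-1.03) = -1.9 × 10⁻³ → UNSTABLE
The 186–212 m interval has Δρ < 0: lighter water underlies denser water.

186–212 m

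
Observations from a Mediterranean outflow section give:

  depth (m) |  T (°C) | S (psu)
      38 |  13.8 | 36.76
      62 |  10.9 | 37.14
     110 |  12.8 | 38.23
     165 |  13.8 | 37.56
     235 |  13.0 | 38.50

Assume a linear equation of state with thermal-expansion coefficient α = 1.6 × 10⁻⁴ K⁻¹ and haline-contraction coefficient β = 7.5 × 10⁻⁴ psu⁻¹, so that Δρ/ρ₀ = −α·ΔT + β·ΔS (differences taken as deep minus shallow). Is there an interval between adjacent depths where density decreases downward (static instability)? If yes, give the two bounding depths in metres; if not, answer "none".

Evaluate Δρ/ρ₀ = −αΔT + βΔS across each adjacent pair:
  38–62 m: −αΔT+βΔS = −(1.6 × 10⁻⁴)(-2.9)+(7.5 × 10⁻⁴)(+0.38) = 7.5 × 10⁻⁴ → stable
  62–110 m: −αΔT+βΔS = −(1.6 × 10⁻⁴)(+1.9)+(7.5 × 10⁻⁴)(+1.09) = 5.1 × 10⁻⁴ → stable
  110–165 m: −αΔT+βΔS = −(1.6 × 10⁻⁴)(+1.0)+(7.5 × 10⁻⁴)(-0.67) = -6.6 × 10⁻⁴ → UNSTABLE
  165–235 m: −αΔT+βΔS = −(1.6 × 10⁻⁴)(-0.8)+(7.5 × 10⁻⁴)(+0.94) = 8.3 × 10⁻⁴ → stable
The 110–165 m interval has Δρ < 0: lighter water underlies denser water.

110–165 m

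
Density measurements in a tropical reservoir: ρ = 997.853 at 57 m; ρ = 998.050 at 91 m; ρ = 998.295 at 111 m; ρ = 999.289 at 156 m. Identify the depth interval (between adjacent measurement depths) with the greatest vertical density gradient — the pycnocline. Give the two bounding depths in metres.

Compute the density gradient over each adjacent pair:
  57–91 m: Δρ/Δz = 0.197/34 = 5.8 × 10⁻³ kg m⁻⁴
  91–111 m: Δρ/Δz = 0.245/20 = 0.012 kg m⁻⁴
  111–156 m: Δρ/Δz = 0.994/45 = 0.022 kg m⁻⁴
The largest gradient is in the 111–156 m interval — the pycnocline.

111–156 m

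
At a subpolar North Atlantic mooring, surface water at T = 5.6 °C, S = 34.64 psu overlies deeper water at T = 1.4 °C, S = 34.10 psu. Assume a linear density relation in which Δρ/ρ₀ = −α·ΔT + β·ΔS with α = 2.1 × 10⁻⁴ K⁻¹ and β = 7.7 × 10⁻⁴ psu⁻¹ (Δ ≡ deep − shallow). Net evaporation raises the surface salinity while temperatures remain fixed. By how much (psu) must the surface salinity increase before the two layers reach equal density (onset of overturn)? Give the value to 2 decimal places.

Neutral buoyancy requires −α(T_deep − T_surf) + β(S_deep − S_surf′) = 0.
S_surf′ = S_deep − (α/β)·ΔT = 34.10 − (2.1 × 10⁻⁴/7.7 × 10⁻⁴)·(-4.2) = 35.2455 psu.
Increase required: 35.2455 − 34.64 = 0.6055 psu.

0.61 psu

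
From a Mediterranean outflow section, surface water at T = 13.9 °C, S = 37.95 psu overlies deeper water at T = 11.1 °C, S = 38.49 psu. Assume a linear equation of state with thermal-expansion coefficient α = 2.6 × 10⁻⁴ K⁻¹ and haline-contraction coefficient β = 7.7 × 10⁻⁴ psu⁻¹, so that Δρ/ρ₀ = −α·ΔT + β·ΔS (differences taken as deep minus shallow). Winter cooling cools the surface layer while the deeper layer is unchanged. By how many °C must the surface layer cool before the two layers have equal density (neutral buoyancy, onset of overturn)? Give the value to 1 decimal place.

4.4 °C

Neutral buoyancy requires Δρ = 0, i.e. −α(T_deep − T_surf′) + β(S_deep − S_surf) = 0.
T_surf′ = T_deep − (β/α)·ΔS = 11.1 − (7.7 × 10⁻⁴/2.6 × 10⁻⁴)·(+0.54) = 9.501 °C.
Cooling required: 13.9 − (9.501) = 4.399 °C.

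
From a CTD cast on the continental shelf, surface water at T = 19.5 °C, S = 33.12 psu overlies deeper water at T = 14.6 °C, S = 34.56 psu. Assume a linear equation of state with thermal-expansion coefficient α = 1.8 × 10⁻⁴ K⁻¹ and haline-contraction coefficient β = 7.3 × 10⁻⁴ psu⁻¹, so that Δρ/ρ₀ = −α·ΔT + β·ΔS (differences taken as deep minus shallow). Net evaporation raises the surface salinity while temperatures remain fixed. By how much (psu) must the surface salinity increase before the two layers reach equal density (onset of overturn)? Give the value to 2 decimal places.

Neutral buoyancy requires −α(T_deep − T_surf) + β(S_deep − S_surf′) = 0.
S_surf′ = S_deep − (α/β)·ΔT = 34.56 − (1.8 × 10⁻⁴/7.3 × 10⁻⁴)·(-4.9) = 35.7682 psu.
Increase required: 35.7682 − 33.12 = 2.6482 psu.

2.65 psu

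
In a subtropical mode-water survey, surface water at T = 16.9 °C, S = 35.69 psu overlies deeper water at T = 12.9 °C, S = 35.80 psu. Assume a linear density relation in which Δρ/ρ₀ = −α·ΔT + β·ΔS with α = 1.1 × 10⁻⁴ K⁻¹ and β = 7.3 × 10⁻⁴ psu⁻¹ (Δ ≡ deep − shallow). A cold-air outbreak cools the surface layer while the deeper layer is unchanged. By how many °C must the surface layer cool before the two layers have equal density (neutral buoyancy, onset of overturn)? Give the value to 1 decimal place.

4.7 °C

Neutral buoyancy requires Δρ = 0, i.e. −α(T_deep − T_surf′) + β(S_deep − S_surf) = 0.
T_surf′ = T_deep − (β/α)·ΔS = 12.9 − (7.3 × 10⁻⁴/1.1 × 10⁻⁴)·(+0.11) = 12.170 °C.
Cooling required: 16.9 − (12.170) = 4.730 °C.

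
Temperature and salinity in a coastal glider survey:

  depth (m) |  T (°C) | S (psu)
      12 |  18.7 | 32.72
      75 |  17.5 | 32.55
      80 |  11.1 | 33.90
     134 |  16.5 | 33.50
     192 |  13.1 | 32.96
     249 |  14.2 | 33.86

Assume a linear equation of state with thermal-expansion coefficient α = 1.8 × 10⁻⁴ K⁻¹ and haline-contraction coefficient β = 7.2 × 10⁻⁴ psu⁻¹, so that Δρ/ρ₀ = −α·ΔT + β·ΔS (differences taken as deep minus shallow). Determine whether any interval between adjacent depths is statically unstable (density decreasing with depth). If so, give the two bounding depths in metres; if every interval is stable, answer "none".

Evaluate Δρ/ρ₀ = −αΔT + βΔS across each adjacent pair:
  12–75 m: −αΔT+βΔS = −(1.8 × 10⁻⁴)(-1.2)+(7.2 × 10⁻⁴)(-0.17) = 9.4 × 10⁻⁵ → stable
  75–80 m: −αΔT+βΔS = −(1.8 × 10⁻⁴)(-6.4)+(7.2 × 10⁻⁴)(+1.35) = 2.1 × 10⁻³ → stable
  80–134 m: −αΔT+βΔS = −(1.8 × 10⁻⁴)(+5.4)+(7.2 × 10⁻⁴)(-0.40) = -1.3 × 10⁻³ → UNSTABLE
  134–192 m: −αΔT+βΔS = −(1.8 × 10⁻⁴)(-3.4)+(7.2 × 10⁻⁴)(-0.54) = 2.2 × 10⁻⁴ → stable
  192–249 m: −αΔT+βΔS = −(1.8 × 10⁻⁴)(+1.1)+(7.2 × 10⁻⁴)(+0.90) = 4.5 × 10⁻⁴ → stable
The 80–134 m interval has Δρ < 0: lighter water underlies denser water.

80–134 m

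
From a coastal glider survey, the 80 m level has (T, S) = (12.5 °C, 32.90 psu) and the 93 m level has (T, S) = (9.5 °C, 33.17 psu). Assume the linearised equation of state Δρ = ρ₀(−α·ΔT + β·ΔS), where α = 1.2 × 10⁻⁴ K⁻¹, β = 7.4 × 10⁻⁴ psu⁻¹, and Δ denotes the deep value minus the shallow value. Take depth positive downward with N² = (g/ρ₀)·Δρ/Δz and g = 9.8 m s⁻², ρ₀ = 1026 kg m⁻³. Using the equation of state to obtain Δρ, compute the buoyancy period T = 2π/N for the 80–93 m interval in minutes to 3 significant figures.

5.10 min

ΔT = -3.0 K, ΔS = +0.27 psu (deep − shallow).
Δρ/ρ₀ = −αΔT + βΔS = 3.60 × 10⁻⁴ + 1.998 × 10⁻⁴ = 5.598 × 10⁻⁴, so Δρ ≈ 0.5744 kg m⁻³.
N² = (g/ρ₀)·Δρ/Δz = g·(Δρ/ρ₀)/Δz = 9.8 × 5.598 × 10⁻⁴ / 13 = 4.2200 × 10⁻⁴ s⁻².
N = √(4.2200 × 10⁻⁴) = 0.020543 rad s⁻¹ → T = 2π/N = 305.86 s = 5.0977 min ≈ 5.10 min.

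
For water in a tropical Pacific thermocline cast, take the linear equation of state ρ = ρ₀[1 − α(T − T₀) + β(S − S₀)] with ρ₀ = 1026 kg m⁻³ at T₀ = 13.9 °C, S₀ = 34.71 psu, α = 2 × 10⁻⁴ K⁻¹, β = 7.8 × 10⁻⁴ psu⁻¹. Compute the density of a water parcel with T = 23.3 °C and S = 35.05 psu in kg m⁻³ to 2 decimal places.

1024.34 kg m⁻³

T − T₀ = +9.4 K, S − S₀ = +0.34 psu.
Bracket = 1 − α·(+9.4) + β·(+0.34) = 1 + (-1.6148 × 10⁻³) = 0.9983852.
ρ = 1026 × 0.9983852 = 1024.34 kg m⁻³.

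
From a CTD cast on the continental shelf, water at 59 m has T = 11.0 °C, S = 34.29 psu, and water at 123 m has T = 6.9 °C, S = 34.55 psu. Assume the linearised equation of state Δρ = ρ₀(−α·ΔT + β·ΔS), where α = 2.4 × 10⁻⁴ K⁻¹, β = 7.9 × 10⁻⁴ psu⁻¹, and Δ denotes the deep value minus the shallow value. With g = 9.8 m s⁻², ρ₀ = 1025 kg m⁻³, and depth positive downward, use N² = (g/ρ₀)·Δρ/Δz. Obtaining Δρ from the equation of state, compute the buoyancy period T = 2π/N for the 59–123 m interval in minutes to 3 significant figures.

ΔT = -4.1 K, ΔS = +0.26 psu (deep − shallow).
Δρ/ρ₀ = −αΔT + βΔS = 9.84 × 10⁻⁴ + 2.054 × 10⁻⁴ = 1.1894 × 10⁻³, so Δρ ≈ 1.219 kg m⁻³.
N² = (g/ρ₀)·Δρ/Δz = g·(Δρ/ρ₀)/Δz = 9.8 × 1.1894 × 10⁻³ / 64 = 1.8213 × 10⁻⁴ s⁻².
N = √(1.8213 × 10⁻⁴) = 0.013496 rad s⁻¹ → T = 2π/N = 465.56 s = 7.7593 min ≈ 7.76 min.

7.76 min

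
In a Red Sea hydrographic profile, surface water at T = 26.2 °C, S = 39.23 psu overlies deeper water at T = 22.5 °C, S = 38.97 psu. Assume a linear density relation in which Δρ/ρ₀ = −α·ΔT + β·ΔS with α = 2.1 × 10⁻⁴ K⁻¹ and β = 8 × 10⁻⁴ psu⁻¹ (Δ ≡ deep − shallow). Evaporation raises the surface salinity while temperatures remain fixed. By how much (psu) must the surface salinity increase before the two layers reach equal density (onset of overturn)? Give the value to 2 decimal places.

0.71 psu

Neutral buoyancy requires −α(T_deep − T_surf) + β(S_deep − S_surf′) = 0.
S_surf′ = S_deep − (α/β)·ΔT = 38.97 − (2.1 × 10⁻⁴/8 × 10⁻⁴)·(-3.7) = 39.9412 psu.
Increase required: 39.9412 − 39.23 = 0.7112 psu.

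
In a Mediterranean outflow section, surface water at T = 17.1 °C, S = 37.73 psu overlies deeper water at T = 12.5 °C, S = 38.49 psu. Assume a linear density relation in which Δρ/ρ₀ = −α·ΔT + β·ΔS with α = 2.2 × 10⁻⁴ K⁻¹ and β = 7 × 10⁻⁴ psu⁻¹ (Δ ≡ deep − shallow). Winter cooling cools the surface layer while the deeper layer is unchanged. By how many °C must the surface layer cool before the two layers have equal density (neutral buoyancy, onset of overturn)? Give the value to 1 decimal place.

7.0 °C

Neutral buoyancy requires Δρ = 0, i.e. −α(T_deep − T_surf′) + β(S_deep − S_surf) = 0.
T_surf′ = T_deep − (β/α)·ΔS = 12.5 − (7 × 10⁻⁴/2.2 × 10⁻⁴)·(+0.76) = 10.082 °C.
Cooling required: 17.1 − (10.082) = 7.018 °C.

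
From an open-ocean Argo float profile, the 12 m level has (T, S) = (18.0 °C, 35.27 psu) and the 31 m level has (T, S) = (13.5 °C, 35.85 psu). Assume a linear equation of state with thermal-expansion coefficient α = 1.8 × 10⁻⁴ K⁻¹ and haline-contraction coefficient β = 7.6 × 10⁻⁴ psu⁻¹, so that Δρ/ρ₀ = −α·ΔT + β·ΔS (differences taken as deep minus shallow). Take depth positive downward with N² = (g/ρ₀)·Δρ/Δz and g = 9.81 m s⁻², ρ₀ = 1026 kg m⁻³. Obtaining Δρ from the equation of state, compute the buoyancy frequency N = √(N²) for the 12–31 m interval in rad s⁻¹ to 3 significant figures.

0.0254 rad s⁻¹

ΔT = -4.5 K, ΔS = +0.58 psu (deep − shallow).
Δρ/ρ₀ = −αΔT + βΔS = 8.10 × 10⁻⁴ + 4.408 × 10⁻⁴ = 1.2508 × 10⁻³, so Δρ ≈ 1.283 kg m⁻³.
N² = (g/ρ₀)·Δρ/Δz = g·(Δρ/ρ₀)/Δz = 9.81 × 1.2508 × 10⁻³ / 19 = 6.4581 × 10⁻⁴ s⁻².
N = √(6.4581 × 10⁻⁴) = 0.025413 rad s⁻¹ ≈ 0.0254 rad s⁻¹.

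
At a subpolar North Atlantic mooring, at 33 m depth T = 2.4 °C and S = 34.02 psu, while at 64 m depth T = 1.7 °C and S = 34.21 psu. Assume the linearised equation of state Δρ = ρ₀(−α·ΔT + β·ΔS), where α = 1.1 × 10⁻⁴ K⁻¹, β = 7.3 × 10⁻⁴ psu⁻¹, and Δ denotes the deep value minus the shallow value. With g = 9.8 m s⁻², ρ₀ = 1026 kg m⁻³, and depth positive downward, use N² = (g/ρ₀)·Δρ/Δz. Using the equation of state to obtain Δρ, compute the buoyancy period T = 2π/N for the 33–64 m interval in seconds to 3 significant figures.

ΔT = -0.7 K, ΔS = +0.19 psu (deep − shallow).
Δρ/ρ₀ = −αΔT + βΔS = 7.70 × 10⁻⁵ + 1.387 × 10⁻⁴ = 2.157 × 10⁻⁴, so Δρ ≈ 0.2213 kg m⁻³.
N² = (g/ρ₀)·Δρ/Δz = g·(Δρ/ρ₀)/Δz = 9.8 × 2.157 × 10⁻⁴ / 31 = 6.8189 × 10⁻⁵ s⁻².
N = √(6.8189 × 10⁻⁵) = 8.2577 × 10⁻³ rad s⁻¹ → T = 2π/N = 760.89 s ≈ 761 s.

761 s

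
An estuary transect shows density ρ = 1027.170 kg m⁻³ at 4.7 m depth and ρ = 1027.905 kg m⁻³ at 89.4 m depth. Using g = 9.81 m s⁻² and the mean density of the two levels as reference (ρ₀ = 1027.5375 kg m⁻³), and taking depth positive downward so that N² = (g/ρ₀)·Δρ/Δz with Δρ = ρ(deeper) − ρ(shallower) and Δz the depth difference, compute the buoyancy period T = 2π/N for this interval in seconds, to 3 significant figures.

690 s

Δρ = 1027.905 − 1027.170 = 0.735 kg m⁻³ over Δz = 89.4 − 4.7 = 84.7 m.
N² = (9.81/1027.5375) × (0.735/84.7) = 8.2847 × 10⁻⁵ s⁻².
N = √(8.2847 × 10⁻⁵) = 9.1020 × 10⁻³ rad s⁻¹, so T = 2π/N = 690.31 s ≈ 690 s.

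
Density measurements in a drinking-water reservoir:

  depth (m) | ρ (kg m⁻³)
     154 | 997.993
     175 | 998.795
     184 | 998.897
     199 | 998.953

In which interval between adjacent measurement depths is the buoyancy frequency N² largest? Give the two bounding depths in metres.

154–175 m

Compute the density gradient over each adjacent pair:
  154–175 m: Δρ/Δz = 0.802/21 = 0.038 kg m⁻⁴
  175–184 m: Δρ/Δz = 0.102/9 = 0.011 kg m⁻⁴
  184–199 m: Δρ/Δz = 0.056/15 = 3.7 × 10⁻³ kg m⁻⁴
The largest gradient is in the 154–175 m interval — the pycnocline.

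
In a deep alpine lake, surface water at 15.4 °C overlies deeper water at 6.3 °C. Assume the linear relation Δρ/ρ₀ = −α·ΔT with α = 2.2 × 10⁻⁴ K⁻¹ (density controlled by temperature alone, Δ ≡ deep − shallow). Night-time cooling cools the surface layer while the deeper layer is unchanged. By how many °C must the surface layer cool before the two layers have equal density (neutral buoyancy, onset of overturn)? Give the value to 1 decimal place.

9.1 °C

With temperature the only control, equal density requires T_surf′ = T_deep.
T_surf′ = 6.3 °C.
Cooling required: 15.4 − 6.3 = 9.1 °C.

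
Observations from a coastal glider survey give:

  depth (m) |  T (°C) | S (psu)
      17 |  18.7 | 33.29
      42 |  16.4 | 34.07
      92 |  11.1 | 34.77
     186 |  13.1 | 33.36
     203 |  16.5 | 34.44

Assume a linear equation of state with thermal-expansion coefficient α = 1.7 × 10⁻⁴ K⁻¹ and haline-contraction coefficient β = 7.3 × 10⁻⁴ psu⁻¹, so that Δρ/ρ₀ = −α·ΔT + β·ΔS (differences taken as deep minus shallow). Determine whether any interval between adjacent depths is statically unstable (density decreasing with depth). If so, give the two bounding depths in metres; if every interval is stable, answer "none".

Evaluate Δρ/ρ₀ = −αΔT + βΔS across each adjacent pair:
  17–42 m: −αΔT+βΔS = −(1.7 × 10⁻⁴)(-2.3)+(7.3 × 10⁻⁴)(+0.78) = 9.6 × 10⁻⁴ → stable
  42–92 m: −αΔT+βΔS = −(1.7 × 10⁻⁴)(-5.3)+(7.3 × 10⁻⁴)(+0.70) = 1.4 × 10⁻³ → stable
  92–186 m: −αΔT+βΔS = −(1.7 × 10⁻⁴)(+2.0)+(7.3 × 10⁻⁴)(-1.41) = -1.4 × 10⁻³ → UNSTABLE
  186–203 m: −αΔT+βΔS = −(1.7 × 10⁻⁴)(+3.4)+(7.3 × 10⁻⁴)(+1.08) = 2.1 × 10⁻⁴ → stable
The 92–186 m interval has Δρ < 0: lighter water underlies denser water.

92–186 m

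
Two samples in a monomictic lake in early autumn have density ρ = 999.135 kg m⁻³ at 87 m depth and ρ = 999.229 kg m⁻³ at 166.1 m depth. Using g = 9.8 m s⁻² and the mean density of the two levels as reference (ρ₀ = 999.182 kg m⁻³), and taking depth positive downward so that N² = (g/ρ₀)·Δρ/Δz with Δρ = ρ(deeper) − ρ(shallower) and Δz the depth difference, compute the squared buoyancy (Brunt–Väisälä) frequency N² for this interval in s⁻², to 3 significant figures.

1.17 × 10⁻⁵ s⁻²

Δρ = 999.229 − 999.135 = 0.094 kg m⁻³ over Δz = 166.1 − 87 = 79.1 m.
N² = (9.8/999.182) × (0.094/79.1) = 1.1656 × 10⁻⁵ s⁻² ≈ 1.17 × 10⁻⁵ s⁻².
Since Δρ > 0 the layer is stably stratified.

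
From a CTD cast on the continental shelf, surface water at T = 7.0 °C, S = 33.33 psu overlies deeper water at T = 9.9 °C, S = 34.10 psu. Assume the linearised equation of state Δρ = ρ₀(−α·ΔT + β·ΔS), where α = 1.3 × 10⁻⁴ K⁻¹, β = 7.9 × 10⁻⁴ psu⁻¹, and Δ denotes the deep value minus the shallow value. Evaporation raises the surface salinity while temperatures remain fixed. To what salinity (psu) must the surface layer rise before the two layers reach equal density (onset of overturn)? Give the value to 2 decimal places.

33.62 psu

Neutral buoyancy requires −α(T_deep − T_surf) + β(S_deep − S_surf′) = 0.
S_surf′ = S_deep − (α/β)·ΔT = 34.10 − (1.3 × 10⁻⁴/7.9 × 10⁻⁴)·(+2.9) = 33.6228 psu.
Increase required: 33.6228 − 33.33 = 0.2928 psu.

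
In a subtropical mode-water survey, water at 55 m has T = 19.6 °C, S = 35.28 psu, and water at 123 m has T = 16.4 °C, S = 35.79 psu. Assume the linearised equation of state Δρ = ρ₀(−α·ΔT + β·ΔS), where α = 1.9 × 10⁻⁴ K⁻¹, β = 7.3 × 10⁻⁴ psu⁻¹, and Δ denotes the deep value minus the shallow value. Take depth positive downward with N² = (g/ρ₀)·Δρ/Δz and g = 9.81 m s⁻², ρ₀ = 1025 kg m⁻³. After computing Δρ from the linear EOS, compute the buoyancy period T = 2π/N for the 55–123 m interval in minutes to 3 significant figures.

ΔT = -3.2 K, ΔS = +0.51 psu (deep − shallow).
Δρ/ρ₀ = −αΔT + βΔS = 6.08 × 10⁻⁴ + 3.723 × 10⁻⁴ = 9.803 × 10⁻⁴, so Δρ ≈ 1.005 kg m⁻³.
N² = (g/ρ₀)·Δρ/Δz = g·(Δρ/ρ₀)/Δz = 9.81 × 9.803 × 10⁻⁴ / 68 = 1.4142 × 10⁻⁴ s⁻².
N = √(1.4142 × 10⁻⁴) = 0.011892 rad s⁻¹ → T = 2π/N = 528.35 s = 8.8058 min ≈ 8.81 min.

8.81 min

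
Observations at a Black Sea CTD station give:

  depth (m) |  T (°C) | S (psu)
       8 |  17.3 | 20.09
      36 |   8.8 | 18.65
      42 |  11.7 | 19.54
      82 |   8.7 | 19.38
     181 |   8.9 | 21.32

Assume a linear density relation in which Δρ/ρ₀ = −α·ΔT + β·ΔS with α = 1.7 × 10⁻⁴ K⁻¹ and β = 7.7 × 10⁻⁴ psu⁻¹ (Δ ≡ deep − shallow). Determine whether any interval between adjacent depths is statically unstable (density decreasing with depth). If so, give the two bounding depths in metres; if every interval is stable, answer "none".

Evaluate Δρ/ρ₀ = −αΔT + βΔS across each adjacent pair:
  8–36 m: −αΔT+βΔS = −(1.7 × 10⁻⁴)(-8.5)+(7.7 × 10⁻⁴)(-1.44) = 3.4 × 10⁻⁴ → stable
  36–42 m: −αΔT+βΔS = −(1.7 × 10⁻⁴)(+2.9)+(7.7 × 10⁻⁴)(+0.89) = 1.9 × 10⁻⁴ → stable
  42–82 m: −αΔT+βΔS = −(1.7 × 10⁻⁴)(-3.0)+(7.7 × 10⁻⁴)(-0.16) = 3.9 × 10⁻⁴ → stable
  82–181 m: −αΔT+βΔS = −(1.7 × 10⁻⁴)(+0.2)+(7.7 × 10⁻⁴)(+1.94) = 1.5 × 10⁻³ → stable
Every interval has Δρ > 0: the column is stably stratified throughout.

none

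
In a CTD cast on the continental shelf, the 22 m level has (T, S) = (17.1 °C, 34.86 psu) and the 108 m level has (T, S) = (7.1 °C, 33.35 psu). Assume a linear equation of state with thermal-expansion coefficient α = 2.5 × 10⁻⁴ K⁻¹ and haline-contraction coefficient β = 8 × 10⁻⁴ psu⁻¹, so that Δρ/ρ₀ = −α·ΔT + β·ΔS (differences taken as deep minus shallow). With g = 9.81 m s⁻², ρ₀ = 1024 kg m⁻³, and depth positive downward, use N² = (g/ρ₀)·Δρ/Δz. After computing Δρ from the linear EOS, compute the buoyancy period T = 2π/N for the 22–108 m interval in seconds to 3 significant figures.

ΔT = -10.0 K, ΔS = -1.51 psu (deep − shallow).
Δρ/ρ₀ = −αΔT + βΔS = 2.50 × 10⁻³ − 1.208 × 10⁻³ = 1.292 × 10⁻³, so Δρ ≈ 1.323 kg m⁻³.
N² = (g/ρ₀)·Δρ/Δz = g·(Δρ/ρ₀)/Δz = 9.81 × 1.292 × 10⁻³ / 86 = 1.4738 × 10⁻⁴ s⁻².
N = √(1.4738 × 10⁻⁴) = 0.012140 rad s⁻¹ → T = 2π/N = 517.56 s ≈ 518 s.

518 s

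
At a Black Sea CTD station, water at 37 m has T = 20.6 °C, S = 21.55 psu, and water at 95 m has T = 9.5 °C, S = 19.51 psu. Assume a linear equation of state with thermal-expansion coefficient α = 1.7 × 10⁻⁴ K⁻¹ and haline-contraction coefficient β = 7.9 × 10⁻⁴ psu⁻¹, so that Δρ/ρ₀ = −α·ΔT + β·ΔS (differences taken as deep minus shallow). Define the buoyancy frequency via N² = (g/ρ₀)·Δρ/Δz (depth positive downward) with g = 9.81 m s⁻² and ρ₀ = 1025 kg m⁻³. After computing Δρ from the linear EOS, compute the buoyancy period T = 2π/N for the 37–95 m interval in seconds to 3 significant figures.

ΔT = -11.1 K, ΔS = -2.04 psu (deep − shallow).
Δρ/ρ₀ = −αΔT + βΔS = 1.887 × 10⁻³ − 1.6116 × 10⁻³ = 2.754 × 10⁻⁴, so Δρ ≈ 0.2823 kg m⁻³.
N² = (g/ρ₀)·Δρ/Δz = g·(Δρ/ρ₀)/Δz = 9.81 × 2.754 × 10⁻⁴ / 58 = 4.6581 × 10⁻⁵ s⁻².
N = √(4.6581 × 10⁻⁵) = 6.8250 × 10⁻³ rad s⁻¹ → T = 2π/N = 920.61 s ≈ 921 s.

921 s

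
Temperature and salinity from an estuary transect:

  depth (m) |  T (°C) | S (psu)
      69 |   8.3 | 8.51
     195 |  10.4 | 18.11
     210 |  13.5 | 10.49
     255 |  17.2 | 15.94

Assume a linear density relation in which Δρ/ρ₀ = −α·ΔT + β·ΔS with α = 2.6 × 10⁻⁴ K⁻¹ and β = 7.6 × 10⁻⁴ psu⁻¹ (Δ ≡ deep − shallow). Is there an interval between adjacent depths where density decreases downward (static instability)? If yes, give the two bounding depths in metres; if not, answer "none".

195–210 m

Evaluate Δρ/ρ₀ = −αΔT + βΔS across each adjacent pair:
  69–195 m: −αΔT+βΔS = −(2.6 × 10⁻⁴)(+2.1)+(7.6 × 10⁻⁴)(+9.60) = 6.8 × 10⁻³ → stable
  195–210 m: −αΔT+βΔS = −(2.6 × 10⁻⁴)(+3.1)+(7.6 × 10⁻⁴)(-7.62) = -6.6 × 10⁻³ → UNSTABLE
  210–255 m: −αΔT+βΔS = −(2.6 × 10⁻⁴)(+3.7)+(7.6 × 10⁻⁴)(+5.45) = 3.2 × 10⁻³ → stable
The 195–210 m interval has Δρ < 0: lighter water underlies denser water.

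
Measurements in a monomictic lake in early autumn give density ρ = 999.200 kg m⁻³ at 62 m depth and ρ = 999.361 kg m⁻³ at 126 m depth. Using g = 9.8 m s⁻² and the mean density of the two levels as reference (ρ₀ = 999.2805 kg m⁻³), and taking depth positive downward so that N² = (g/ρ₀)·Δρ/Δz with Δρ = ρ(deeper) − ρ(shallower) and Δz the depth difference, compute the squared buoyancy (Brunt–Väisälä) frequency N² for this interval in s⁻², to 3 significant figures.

2.47 × 10⁻⁵ s⁻²

Δρ = 999.361 − 999.200 = 0.161 kg m⁻³ over Δz = 126 − 62 = 64 m.
N² = (9.8/999.2805) × (0.161/64) = 2.4671 × 10⁻⁵ s⁻² ≈ 2.47 × 10⁻⁵ s⁻².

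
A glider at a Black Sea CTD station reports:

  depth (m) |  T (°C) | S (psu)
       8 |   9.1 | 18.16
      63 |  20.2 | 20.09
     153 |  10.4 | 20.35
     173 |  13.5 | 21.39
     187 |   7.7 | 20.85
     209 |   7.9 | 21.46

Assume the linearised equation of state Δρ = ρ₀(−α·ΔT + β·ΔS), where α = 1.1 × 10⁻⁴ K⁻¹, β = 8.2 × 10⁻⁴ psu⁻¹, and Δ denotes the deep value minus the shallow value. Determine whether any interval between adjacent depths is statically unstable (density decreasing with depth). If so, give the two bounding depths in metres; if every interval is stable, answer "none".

none

Evaluate Δρ/ρ₀ = −αΔT + βΔS across each adjacent pair:
  8–63 m: −αΔT+βΔS = −(1.1 × 10⁻⁴)(+11.1)+(8.2 × 10⁻⁴)(+1.93) = 3.6 × 10⁻⁴ → stable
  63–153 m: −αΔT+βΔS = −(1.1 × 10⁻⁴)(-9.8)+(8.2 × 10⁻⁴)(+0.26) = 1.3 × 10⁻³ → stable
  153–173 m: −αΔT+βΔS = −(1.1 × 10⁻⁴)(+3.1)+(8.2 × 10⁻⁴)(+1.04) = 5.1 × 10⁻⁴ → stable
  173–187 m: −αΔT+βΔS = −(1.1 × 10⁻⁴)(-5.8)+(8.2 × 10⁻⁴)(-0.54) = 2.0 × 10⁻⁴ → stable
  187–209 m: −αΔT+βΔS = −(1.1 × 10⁻⁴)(+0.2)+(8.2 × 10⁻⁴)(+0.61) = 4.8 × 10⁻⁴ → stable
Every interval has Δρ > 0: the column is stably stratified throughout.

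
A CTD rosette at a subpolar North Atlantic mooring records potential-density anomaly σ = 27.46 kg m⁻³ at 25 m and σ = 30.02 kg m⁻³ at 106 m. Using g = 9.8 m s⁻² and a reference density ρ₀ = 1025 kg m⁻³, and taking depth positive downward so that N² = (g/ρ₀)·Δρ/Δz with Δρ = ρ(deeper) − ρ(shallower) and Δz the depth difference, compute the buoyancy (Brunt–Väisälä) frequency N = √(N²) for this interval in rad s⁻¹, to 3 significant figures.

Δρ = 1030.02 − 1027.46 = 2.56 kg m⁻³ over Δz = 106 − 25 = 81 m.
N² = (9.8/1025) × (2.56/81) = 3.0217 × 10⁻⁴ s⁻².
N = √(3.0217 × 10⁻⁴) = 0.017383 rad s⁻¹ ≈ 0.0174 rad s⁻¹.

0.0174 rad s⁻¹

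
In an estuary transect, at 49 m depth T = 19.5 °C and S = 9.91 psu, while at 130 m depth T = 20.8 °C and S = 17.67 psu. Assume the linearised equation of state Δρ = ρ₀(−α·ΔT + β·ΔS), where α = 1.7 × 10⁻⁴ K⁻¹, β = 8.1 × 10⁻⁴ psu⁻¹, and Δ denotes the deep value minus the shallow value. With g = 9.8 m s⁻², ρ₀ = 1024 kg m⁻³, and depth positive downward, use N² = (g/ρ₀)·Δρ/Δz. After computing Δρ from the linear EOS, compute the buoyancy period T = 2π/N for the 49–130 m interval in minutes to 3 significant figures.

3.87 min

ΔT = +1.3 K, ΔS = +7.76 psu (deep − shallow).
Δρ/ρ₀ = −αΔT + βΔS = -2.21 × 10⁻⁴ + 6.2856 × 10⁻³ = 6.0646 × 10⁻³, so Δρ ≈ 6.210 kg m⁻³.
N² = (g/ρ₀)·Δρ/Δz = g·(Δρ/ρ₀)/Δz = 9.8 × 6.0646 × 10⁻³ / 81 = 7.3374 × 10⁻⁴ s⁻².
N = √(7.3374 × 10⁻⁴) = 0.027088 rad s⁻¹ → T = 2π/N = 231.95 s = 3.8658 min ≈ 3.87 min.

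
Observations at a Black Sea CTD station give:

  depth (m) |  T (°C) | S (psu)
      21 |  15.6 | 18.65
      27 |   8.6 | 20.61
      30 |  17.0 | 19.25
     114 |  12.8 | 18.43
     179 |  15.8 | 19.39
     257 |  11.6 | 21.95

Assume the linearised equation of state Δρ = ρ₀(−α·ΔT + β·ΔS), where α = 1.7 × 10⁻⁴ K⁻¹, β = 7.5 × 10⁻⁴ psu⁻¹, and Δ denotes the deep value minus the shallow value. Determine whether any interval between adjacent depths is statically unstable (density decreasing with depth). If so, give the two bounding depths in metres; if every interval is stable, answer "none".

Evaluate Δρ/ρ₀ = −αΔT + βΔS across each adjacent pair:
  21–27 m: −αΔT+βΔS = −(1.7 × 10⁻⁴)(-7.0)+(7.5 × 10⁻⁴)(+1.96) = 2.7 × 10⁻³ → stable
  27–30 m: −αΔT+βΔS = −(1.7 × 10⁻⁴)(+8.4)+(7.5 × 10⁻⁴)(-1.36) = -2.4 × 10⁻³ → UNSTABLE
  30–114 m: −αΔT+βΔS = −(1.7 × 10⁻⁴)(-4.2)+(7.5 × 10⁻⁴)(-0.82) = 9.9 × 10⁻⁵ → stable
  114–179 m: −αΔT+βΔS = −(1.7 × 10⁻⁴)(+3.0)+(7.5 × 10⁻⁴)(+0.96) = 2.1 × 10⁻⁴ → stable
  179–257 m: −αΔT+βΔS = −(1.7 × 10⁻⁴)(-4.2)+(7.5 × 10⁻⁴)(+2.56) = 2.6 × 10⁻³ → stable
The 27–30 m interval has Δρ < 0: lighter water underlies denser water.

27–30 m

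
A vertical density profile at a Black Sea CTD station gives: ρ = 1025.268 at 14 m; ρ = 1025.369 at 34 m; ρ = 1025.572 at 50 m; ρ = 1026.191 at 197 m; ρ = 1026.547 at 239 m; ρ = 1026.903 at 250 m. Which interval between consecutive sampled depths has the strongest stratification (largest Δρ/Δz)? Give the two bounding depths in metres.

239–250 m

Compute the density gradient over each adjacent pair:
  14–34 m: Δρ/Δz = 0.101/20 = 5.1 × 10⁻³ kg m⁻⁴
  34–50 m: Δρ/Δz = 0.203/16 = 0.013 kg m⁻⁴
  50–197 m: Δρ/Δz = 0.619/147 = 4.2 × 10⁻³ kg m⁻⁴
  197–239 m: Δρ/Δz = 0.356/42 = 8.5 × 10⁻³ kg m⁻⁴
  239–250 m: Δρ/Δz = 0.356/11 = 0.032 kg m⁻⁴
The largest gradient is in the 239–250 m interval — the pycnocline.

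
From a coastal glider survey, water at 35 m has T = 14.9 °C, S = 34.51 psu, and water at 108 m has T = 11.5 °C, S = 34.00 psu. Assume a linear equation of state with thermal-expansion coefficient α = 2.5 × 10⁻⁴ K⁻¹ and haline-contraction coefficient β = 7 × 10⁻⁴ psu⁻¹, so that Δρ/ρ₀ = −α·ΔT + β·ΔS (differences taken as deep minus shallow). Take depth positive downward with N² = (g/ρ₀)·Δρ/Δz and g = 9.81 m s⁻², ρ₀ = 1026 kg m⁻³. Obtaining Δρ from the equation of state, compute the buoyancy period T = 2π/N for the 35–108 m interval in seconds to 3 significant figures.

ΔT = -3.4 K, ΔS = -0.51 psu (deep − shallow).
Δρ/ρ₀ = −αΔT + βΔS = 8.50 × 10⁻⁴ − 3.57 × 10⁻⁴ = 4.93 × 10⁻⁴, so Δρ ≈ 0.5058 kg m⁻³.
N² = (g/ρ₀)·Δρ/Δz = g·(Δρ/ρ₀)/Δz = 9.81 × 4.93 × 10⁻⁴ / 73 = 6.6251 × 10⁻⁵ s⁻².
N = √(6.6251 × 10⁻⁵) = 8.1395 × 10⁻³ rad s⁻¹ → T = 2π/N = 771.94 s ≈ 772 s.

772 s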